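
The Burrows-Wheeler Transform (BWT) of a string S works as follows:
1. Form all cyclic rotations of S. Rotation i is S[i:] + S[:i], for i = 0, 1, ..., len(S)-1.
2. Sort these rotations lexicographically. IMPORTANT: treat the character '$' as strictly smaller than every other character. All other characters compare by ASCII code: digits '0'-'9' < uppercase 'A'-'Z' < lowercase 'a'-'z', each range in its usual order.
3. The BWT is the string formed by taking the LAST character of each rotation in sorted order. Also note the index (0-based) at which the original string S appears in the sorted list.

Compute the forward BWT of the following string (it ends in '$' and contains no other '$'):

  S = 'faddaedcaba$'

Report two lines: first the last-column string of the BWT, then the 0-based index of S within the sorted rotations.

Answer: abcfdaddeaa$
11

Derivation:
All 12 rotations (rotation i = S[i:]+S[:i]):
  rot[0] = faddaedcaba$
  rot[1] = addaedcaba$f
  rot[2] = ddaedcaba$fa
  rot[3] = daedcaba$fad
  rot[4] = aedcaba$fadd
  rot[5] = edcaba$fadda
  rot[6] = dcaba$faddae
  rot[7] = caba$faddaed
  rot[8] = aba$faddaedc
  rot[9] = ba$faddaedca
  rot[10] = a$faddaedcab
  rot[11] = $faddaedcaba
Sorted (with $ < everything):
  sorted[0] = $faddaedcaba  (last char: 'a')
  sorted[1] = a$faddaedcab  (last char: 'b')
  sorted[2] = aba$faddaedc  (last char: 'c')
  sorted[3] = addaedcaba$f  (last char: 'f')
  sorted[4] = aedcaba$fadd  (last char: 'd')
  sorted[5] = ba$faddaedca  (last char: 'a')
  sorted[6] = caba$faddaed  (last char: 'd')
  sorted[7] = daedcaba$fad  (last char: 'd')
  sorted[8] = dcaba$faddae  (last char: 'e')
  sorted[9] = ddaedcaba$fa  (last char: 'a')
  sorted[10] = edcaba$fadda  (last char: 'a')
  sorted[11] = faddaedcaba$  (last char: '$')
Last column: abcfdaddeaa$
Original string S is at sorted index 11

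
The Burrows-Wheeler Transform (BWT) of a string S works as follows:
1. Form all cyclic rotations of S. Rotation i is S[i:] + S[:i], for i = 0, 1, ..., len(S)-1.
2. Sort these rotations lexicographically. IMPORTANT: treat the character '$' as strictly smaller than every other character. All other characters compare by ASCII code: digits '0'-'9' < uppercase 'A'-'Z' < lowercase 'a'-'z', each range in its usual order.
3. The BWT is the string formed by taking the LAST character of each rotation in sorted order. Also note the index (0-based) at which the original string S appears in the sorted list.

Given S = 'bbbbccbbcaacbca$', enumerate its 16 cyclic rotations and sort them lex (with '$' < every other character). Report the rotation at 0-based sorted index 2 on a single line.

All 16 rotations (rotation i = S[i:]+S[:i]):
  rot[0] = bbbbccbbcaacbca$
  rot[1] = bbbccbbcaacbca$b
  rot[2] = bbccbbcaacbca$bb
  rot[3] = bccbbcaacbca$bbb
  rot[4] = ccbbcaacbca$bbbb
  rot[5] = cbbcaacbca$bbbbc
  rot[6] = bbcaacbca$bbbbcc
  rot[7] = bcaacbca$bbbbccb
  rot[8] = caacbca$bbbbccbb
  rot[9] = aacbca$bbbbccbbc
  rot[10] = acbca$bbbbccbbca
  rot[11] = cbca$bbbbccbbcaa
  rot[12] = bca$bbbbccbbcaac
  rot[13] = ca$bbbbccbbcaacb
  rot[14] = a$bbbbccbbcaacbc
  rot[15] = $bbbbccbbcaacbca
Sorted (with $ < everything):
  sorted[0] = $bbbbccbbcaacbca
  sorted[1] = a$bbbbccbbcaacbc
  sorted[2] = aacbca$bbbbccbbc
  sorted[3] = acbca$bbbbccbbca
  sorted[4] = bbbbccbbcaacbca$
  sorted[5] = bbbccbbcaacbca$b
  sorted[6] = bbcaacbca$bbbbcc
  sorted[7] = bbccbbcaacbca$bb
  sorted[8] = bca$bbbbccbbcaac
  sorted[9] = bcaacbca$bbbbccb
  sorted[10] = bccbbcaacbca$bbb
  sorted[11] = ca$bbbbccbbcaacb
  sorted[12] = caacbca$bbbbccbb
  sorted[13] = cbbcaacbca$bbbbc
  sorted[14] = cbca$bbbbccbbcaa
  sorted[15] = ccbbcaacbca$bbbb
sorted[2] = aacbca$bbbbccbbc

Answer: aacbca$bbbbccbbc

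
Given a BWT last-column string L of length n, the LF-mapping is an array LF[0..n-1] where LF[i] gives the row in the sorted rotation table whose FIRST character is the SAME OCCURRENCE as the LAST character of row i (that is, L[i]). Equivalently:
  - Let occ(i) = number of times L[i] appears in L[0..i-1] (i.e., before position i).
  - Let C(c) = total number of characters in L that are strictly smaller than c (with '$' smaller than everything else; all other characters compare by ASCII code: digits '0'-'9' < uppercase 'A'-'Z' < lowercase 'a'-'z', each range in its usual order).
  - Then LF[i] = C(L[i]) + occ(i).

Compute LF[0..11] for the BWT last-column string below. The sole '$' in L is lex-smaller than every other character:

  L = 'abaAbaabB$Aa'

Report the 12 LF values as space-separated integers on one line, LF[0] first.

Answer: 4 9 5 1 10 6 7 11 3 0 2 8

Derivation:
Char counts: '$':1, 'A':2, 'B':1, 'a':5, 'b':3
C (first-col start): C('$')=0, C('A')=1, C('B')=3, C('a')=4, C('b')=9
L[0]='a': occ=0, LF[0]=C('a')+0=4+0=4
L[1]='b': occ=0, LF[1]=C('b')+0=9+0=9
L[2]='a': occ=1, LF[2]=C('a')+1=4+1=5
L[3]='A': occ=0, LF[3]=C('A')+0=1+0=1
L[4]='b': occ=1, LF[4]=C('b')+1=9+1=10
L[5]='a': occ=2, LF[5]=C('a')+2=4+2=6
L[6]='a': occ=3, LF[6]=C('a')+3=4+3=7
L[7]='b': occ=2, LF[7]=C('b')+2=9+2=11
L[8]='B': occ=0, LF[8]=C('B')+0=3+0=3
L[9]='$': occ=0, LF[9]=C('$')+0=0+0=0
L[10]='A': occ=1, LF[10]=C('A')+1=1+1=2
L[11]='a': occ=4, LF[11]=C('a')+4=4+4=8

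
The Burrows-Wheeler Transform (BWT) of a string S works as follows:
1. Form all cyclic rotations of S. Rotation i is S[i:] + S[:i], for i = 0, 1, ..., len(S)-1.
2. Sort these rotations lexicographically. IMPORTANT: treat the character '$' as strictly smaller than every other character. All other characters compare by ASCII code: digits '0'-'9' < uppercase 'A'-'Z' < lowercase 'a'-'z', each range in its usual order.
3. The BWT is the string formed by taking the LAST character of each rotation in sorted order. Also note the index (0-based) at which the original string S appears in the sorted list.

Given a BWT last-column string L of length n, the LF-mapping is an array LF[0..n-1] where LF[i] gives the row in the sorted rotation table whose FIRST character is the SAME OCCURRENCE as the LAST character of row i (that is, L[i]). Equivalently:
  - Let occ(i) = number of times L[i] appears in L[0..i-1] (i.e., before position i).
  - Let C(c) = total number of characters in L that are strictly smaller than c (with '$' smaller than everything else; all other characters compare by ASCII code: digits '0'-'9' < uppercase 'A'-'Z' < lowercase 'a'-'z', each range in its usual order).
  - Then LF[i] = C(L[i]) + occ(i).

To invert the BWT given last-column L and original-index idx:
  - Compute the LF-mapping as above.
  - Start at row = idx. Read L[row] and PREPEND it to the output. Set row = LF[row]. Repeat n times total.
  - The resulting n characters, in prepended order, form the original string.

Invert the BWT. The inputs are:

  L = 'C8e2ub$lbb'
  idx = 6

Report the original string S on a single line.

Answer: bubble82C$

Derivation:
LF mapping: 3 2 7 1 9 4 0 8 5 6
Walk LF starting at row 6, prepending L[row]:
  step 1: row=6, L[6]='$', prepend. Next row=LF[6]=0
  step 2: row=0, L[0]='C', prepend. Next row=LF[0]=3
  step 3: row=3, L[3]='2', prepend. Next row=LF[3]=1
  step 4: row=1, L[1]='8', prepend. Next row=LF[1]=2
  step 5: row=2, L[2]='e', prepend. Next row=LF[2]=7
  step 6: row=7, L[7]='l', prepend. Next row=LF[7]=8
  step 7: row=8, L[8]='b', prepend. Next row=LF[8]=5
  step 8: row=5, L[5]='b', prepend. Next row=LF[5]=4
  step 9: row=4, L[4]='u', prepend. Next row=LF[4]=9
  step 10: row=9, L[9]='b', prepend. Next row=LF[9]=6
Reversed output: bubble82C$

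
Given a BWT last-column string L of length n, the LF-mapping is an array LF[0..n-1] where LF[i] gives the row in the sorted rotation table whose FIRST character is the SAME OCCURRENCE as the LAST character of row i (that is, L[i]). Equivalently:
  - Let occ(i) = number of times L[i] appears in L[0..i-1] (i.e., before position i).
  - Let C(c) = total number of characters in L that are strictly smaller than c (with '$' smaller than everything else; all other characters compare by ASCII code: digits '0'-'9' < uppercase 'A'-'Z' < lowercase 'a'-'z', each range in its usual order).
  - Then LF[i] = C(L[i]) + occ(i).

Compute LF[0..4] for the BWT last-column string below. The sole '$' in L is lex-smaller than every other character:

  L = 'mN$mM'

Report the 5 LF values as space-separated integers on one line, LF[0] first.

Answer: 3 2 0 4 1

Derivation:
Char counts: '$':1, 'M':1, 'N':1, 'm':2
C (first-col start): C('$')=0, C('M')=1, C('N')=2, C('m')=3
L[0]='m': occ=0, LF[0]=C('m')+0=3+0=3
L[1]='N': occ=0, LF[1]=C('N')+0=2+0=2
L[2]='$': occ=0, LF[2]=C('$')+0=0+0=0
L[3]='m': occ=1, LF[3]=C('m')+1=3+1=4
L[4]='M': occ=0, LF[4]=C('M')+0=1+0=1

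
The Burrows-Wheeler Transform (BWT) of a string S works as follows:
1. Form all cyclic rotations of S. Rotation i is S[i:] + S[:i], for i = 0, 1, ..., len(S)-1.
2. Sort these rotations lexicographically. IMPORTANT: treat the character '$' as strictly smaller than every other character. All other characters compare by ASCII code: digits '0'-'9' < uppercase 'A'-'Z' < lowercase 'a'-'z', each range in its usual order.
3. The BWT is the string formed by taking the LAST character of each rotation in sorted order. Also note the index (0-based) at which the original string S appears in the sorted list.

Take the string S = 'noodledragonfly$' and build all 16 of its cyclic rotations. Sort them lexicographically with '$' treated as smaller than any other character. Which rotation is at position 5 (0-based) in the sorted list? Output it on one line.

Answer: fly$noodledragon

Derivation:
All 16 rotations (rotation i = S[i:]+S[:i]):
  rot[0] = noodledragonfly$
  rot[1] = oodledragonfly$n
  rot[2] = odledragonfly$no
  rot[3] = dledragonfly$noo
  rot[4] = ledragonfly$nood
  rot[5] = edragonfly$noodl
  rot[6] = dragonfly$noodle
  rot[7] = ragonfly$noodled
  rot[8] = agonfly$noodledr
  rot[9] = gonfly$noodledra
  rot[10] = onfly$noodledrag
  rot[11] = nfly$noodledrago
  rot[12] = fly$noodledragon
  rot[13] = ly$noodledragonf
  rot[14] = y$noodledragonfl
  rot[15] = $noodledragonfly
Sorted (with $ < everything):
  sorted[0] = $noodledragonfly
  sorted[1] = agonfly$noodledr
  sorted[2] = dledragonfly$noo
  sorted[3] = dragonfly$noodle
  sorted[4] = edragonfly$noodl
  sorted[5] = fly$noodledragon
  sorted[6] = gonfly$noodledra
  sorted[7] = ledragonfly$nood
  sorted[8] = ly$noodledragonf
  sorted[9] = nfly$noodledrago
  sorted[10] = noodledragonfly$
  sorted[11] = odledragonfly$no
  sorted[12] = onfly$noodledrag
  sorted[13] = oodledragonfly$n
  sorted[14] = ragonfly$noodled
  sorted[15] = y$noodledragonfl
sorted[5] = fly$noodledragon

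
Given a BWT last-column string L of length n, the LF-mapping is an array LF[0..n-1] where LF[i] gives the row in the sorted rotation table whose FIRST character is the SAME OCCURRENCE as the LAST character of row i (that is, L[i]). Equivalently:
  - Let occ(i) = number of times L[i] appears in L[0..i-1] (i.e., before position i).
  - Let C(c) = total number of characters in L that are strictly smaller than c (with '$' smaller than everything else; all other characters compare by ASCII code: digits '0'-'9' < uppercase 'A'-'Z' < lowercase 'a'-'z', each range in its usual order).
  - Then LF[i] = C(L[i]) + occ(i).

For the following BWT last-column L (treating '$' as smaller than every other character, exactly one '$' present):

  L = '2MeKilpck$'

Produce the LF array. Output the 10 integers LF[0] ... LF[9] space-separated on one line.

Answer: 1 3 5 2 6 8 9 4 7 0

Derivation:
Char counts: '$':1, '2':1, 'K':1, 'M':1, 'c':1, 'e':1, 'i':1, 'k':1, 'l':1, 'p':1
C (first-col start): C('$')=0, C('2')=1, C('K')=2, C('M')=3, C('c')=4, C('e')=5, C('i')=6, C('k')=7, C('l')=8, C('p')=9
L[0]='2': occ=0, LF[0]=C('2')+0=1+0=1
L[1]='M': occ=0, LF[1]=C('M')+0=3+0=3
L[2]='e': occ=0, LF[2]=C('e')+0=5+0=5
L[3]='K': occ=0, LF[3]=C('K')+0=2+0=2
L[4]='i': occ=0, LF[4]=C('i')+0=6+0=6
L[5]='l': occ=0, LF[5]=C('l')+0=8+0=8
L[6]='p': occ=0, LF[6]=C('p')+0=9+0=9
L[7]='c': occ=0, LF[7]=C('c')+0=4+0=4
L[8]='k': occ=0, LF[8]=C('k')+0=7+0=7
L[9]='$': occ=0, LF[9]=C('$')+0=0+0=0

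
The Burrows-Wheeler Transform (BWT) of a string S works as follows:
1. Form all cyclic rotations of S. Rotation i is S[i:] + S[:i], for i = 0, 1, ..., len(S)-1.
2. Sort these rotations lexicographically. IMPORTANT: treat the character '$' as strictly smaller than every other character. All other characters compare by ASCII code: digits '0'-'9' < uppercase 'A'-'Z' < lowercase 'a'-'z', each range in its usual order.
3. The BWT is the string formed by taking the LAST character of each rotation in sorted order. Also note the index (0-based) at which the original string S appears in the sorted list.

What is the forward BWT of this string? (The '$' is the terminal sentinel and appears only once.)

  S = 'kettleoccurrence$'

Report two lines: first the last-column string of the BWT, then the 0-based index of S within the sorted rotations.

All 17 rotations (rotation i = S[i:]+S[:i]):
  rot[0] = kettleoccurrence$
  rot[1] = ettleoccurrence$k
  rot[2] = ttleoccurrence$ke
  rot[3] = tleoccurrence$ket
  rot[4] = leoccurrence$kett
  rot[5] = eoccurrence$kettl
  rot[6] = occurrence$kettle
  rot[7] = ccurrence$kettleo
  rot[8] = currence$kettleoc
  rot[9] = urrence$kettleocc
  rot[10] = rrence$kettleoccu
  rot[11] = rence$kettleoccur
  rot[12] = ence$kettleoccurr
  rot[13] = nce$kettleoccurre
  rot[14] = ce$kettleoccurren
  rot[15] = e$kettleoccurrenc
  rot[16] = $kettleoccurrence
Sorted (with $ < everything):
  sorted[0] = $kettleoccurrence  (last char: 'e')
  sorted[1] = ccurrence$kettleo  (last char: 'o')
  sorted[2] = ce$kettleoccurren  (last char: 'n')
  sorted[3] = currence$kettleoc  (last char: 'c')
  sorted[4] = e$kettleoccurrenc  (last char: 'c')
  sorted[5] = ence$kettleoccurr  (last char: 'r')
  sorted[6] = eoccurrence$kettl  (last char: 'l')
  sorted[7] = ettleoccurrence$k  (last char: 'k')
  sorted[8] = kettleoccurrence$  (last char: '$')
  sorted[9] = leoccurrence$kett  (last char: 't')
  sorted[10] = nce$kettleoccurre  (last char: 'e')
  sorted[11] = occurrence$kettle  (last char: 'e')
  sorted[12] = rence$kettleoccur  (last char: 'r')
  sorted[13] = rrence$kettleoccu  (last char: 'u')
  sorted[14] = tleoccurrence$ket  (last char: 't')
  sorted[15] = ttleoccurrence$ke  (last char: 'e')
  sorted[16] = urrence$kettleocc  (last char: 'c')
Last column: eonccrlk$teerutec
Original string S is at sorted index 8

Answer: eonccrlk$teerutec
8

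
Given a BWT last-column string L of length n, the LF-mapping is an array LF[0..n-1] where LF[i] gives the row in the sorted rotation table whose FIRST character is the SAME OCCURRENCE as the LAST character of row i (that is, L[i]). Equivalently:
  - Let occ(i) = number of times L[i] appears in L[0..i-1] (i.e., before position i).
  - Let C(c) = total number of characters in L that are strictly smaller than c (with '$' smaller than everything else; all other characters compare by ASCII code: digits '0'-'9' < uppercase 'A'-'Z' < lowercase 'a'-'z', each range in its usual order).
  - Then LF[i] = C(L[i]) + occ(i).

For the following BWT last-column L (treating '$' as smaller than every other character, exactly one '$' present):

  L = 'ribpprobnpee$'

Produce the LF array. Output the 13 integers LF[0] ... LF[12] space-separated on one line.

Char counts: '$':1, 'b':2, 'e':2, 'i':1, 'n':1, 'o':1, 'p':3, 'r':2
C (first-col start): C('$')=0, C('b')=1, C('e')=3, C('i')=5, C('n')=6, C('o')=7, C('p')=8, C('r')=11
L[0]='r': occ=0, LF[0]=C('r')+0=11+0=11
L[1]='i': occ=0, LF[1]=C('i')+0=5+0=5
L[2]='b': occ=0, LF[2]=C('b')+0=1+0=1
L[3]='p': occ=0, LF[3]=C('p')+0=8+0=8
L[4]='p': occ=1, LF[4]=C('p')+1=8+1=9
L[5]='r': occ=1, LF[5]=C('r')+1=11+1=12
L[6]='o': occ=0, LF[6]=C('o')+0=7+0=7
L[7]='b': occ=1, LF[7]=C('b')+1=1+1=2
L[8]='n': occ=0, LF[8]=C('n')+0=6+0=6
L[9]='p': occ=2, LF[9]=C('p')+2=8+2=10
L[10]='e': occ=0, LF[10]=C('e')+0=3+0=3
L[11]='e': occ=1, LF[11]=C('e')+1=3+1=4
L[12]='$': occ=0, LF[12]=C('$')+0=0+0=0

Answer: 11 5 1 8 9 12 7 2 6 10 3 4 0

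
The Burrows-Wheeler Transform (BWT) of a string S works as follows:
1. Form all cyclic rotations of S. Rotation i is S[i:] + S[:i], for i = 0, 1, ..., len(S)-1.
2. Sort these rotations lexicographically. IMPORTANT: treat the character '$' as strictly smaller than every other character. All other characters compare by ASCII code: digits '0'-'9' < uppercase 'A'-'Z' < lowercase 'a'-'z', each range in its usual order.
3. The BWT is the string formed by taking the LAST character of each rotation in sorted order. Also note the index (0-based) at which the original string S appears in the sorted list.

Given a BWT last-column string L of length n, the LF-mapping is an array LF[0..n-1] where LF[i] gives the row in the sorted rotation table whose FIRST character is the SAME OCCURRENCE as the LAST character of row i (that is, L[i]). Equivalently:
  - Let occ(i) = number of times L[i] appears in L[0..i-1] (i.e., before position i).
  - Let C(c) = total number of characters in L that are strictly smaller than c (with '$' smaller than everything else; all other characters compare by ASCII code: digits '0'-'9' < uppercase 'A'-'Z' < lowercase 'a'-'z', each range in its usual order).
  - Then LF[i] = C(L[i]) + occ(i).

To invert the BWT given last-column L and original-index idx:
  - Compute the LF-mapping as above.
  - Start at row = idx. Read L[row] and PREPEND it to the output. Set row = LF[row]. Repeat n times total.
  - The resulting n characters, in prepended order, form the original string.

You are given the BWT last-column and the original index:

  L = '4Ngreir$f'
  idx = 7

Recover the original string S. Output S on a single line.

LF mapping: 1 2 5 7 3 6 8 0 4
Walk LF starting at row 7, prepending L[row]:
  step 1: row=7, L[7]='$', prepend. Next row=LF[7]=0
  step 2: row=0, L[0]='4', prepend. Next row=LF[0]=1
  step 3: row=1, L[1]='N', prepend. Next row=LF[1]=2
  step 4: row=2, L[2]='g', prepend. Next row=LF[2]=5
  step 5: row=5, L[5]='i', prepend. Next row=LF[5]=6
  step 6: row=6, L[6]='r', prepend. Next row=LF[6]=8
  step 7: row=8, L[8]='f', prepend. Next row=LF[8]=4
  step 8: row=4, L[4]='e', prepend. Next row=LF[4]=3
  step 9: row=3, L[3]='r', prepend. Next row=LF[3]=7
Reversed output: refrigN4$

Answer: refrigN4$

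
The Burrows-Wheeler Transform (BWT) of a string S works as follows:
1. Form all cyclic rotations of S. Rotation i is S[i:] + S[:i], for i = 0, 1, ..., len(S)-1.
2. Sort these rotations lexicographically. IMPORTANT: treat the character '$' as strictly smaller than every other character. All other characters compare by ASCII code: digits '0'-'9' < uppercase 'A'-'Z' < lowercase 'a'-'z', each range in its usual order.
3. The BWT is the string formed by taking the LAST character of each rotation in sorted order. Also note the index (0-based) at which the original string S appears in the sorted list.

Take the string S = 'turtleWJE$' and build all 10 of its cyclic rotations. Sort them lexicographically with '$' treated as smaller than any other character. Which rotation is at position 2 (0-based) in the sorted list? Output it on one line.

All 10 rotations (rotation i = S[i:]+S[:i]):
  rot[0] = turtleWJE$
  rot[1] = urtleWJE$t
  rot[2] = rtleWJE$tu
  rot[3] = tleWJE$tur
  rot[4] = leWJE$turt
  rot[5] = eWJE$turtl
  rot[6] = WJE$turtle
  rot[7] = JE$turtleW
  rot[8] = E$turtleWJ
  rot[9] = $turtleWJE
Sorted (with $ < everything):
  sorted[0] = $turtleWJE
  sorted[1] = E$turtleWJ
  sorted[2] = JE$turtleW
  sorted[3] = WJE$turtle
  sorted[4] = eWJE$turtl
  sorted[5] = leWJE$turt
  sorted[6] = rtleWJE$tu
  sorted[7] = tleWJE$tur
  sorted[8] = turtleWJE$
  sorted[9] = urtleWJE$t
sorted[2] = JE$turtleW

Answer: JE$turtleW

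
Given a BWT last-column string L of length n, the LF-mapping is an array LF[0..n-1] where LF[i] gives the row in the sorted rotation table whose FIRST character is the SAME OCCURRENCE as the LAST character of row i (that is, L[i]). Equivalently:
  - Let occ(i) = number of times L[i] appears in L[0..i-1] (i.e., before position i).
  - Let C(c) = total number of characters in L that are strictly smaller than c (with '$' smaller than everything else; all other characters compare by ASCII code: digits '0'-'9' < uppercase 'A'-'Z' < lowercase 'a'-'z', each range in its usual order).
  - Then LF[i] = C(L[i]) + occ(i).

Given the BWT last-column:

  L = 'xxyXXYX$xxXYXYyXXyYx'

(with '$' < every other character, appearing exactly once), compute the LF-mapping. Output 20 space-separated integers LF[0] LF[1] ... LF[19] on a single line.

Char counts: '$':1, 'X':7, 'Y':4, 'x':5, 'y':3
C (first-col start): C('$')=0, C('X')=1, C('Y')=8, C('x')=12, C('y')=17
L[0]='x': occ=0, LF[0]=C('x')+0=12+0=12
L[1]='x': occ=1, LF[1]=C('x')+1=12+1=13
L[2]='y': occ=0, LF[2]=C('y')+0=17+0=17
L[3]='X': occ=0, LF[3]=C('X')+0=1+0=1
L[4]='X': occ=1, LF[4]=C('X')+1=1+1=2
L[5]='Y': occ=0, LF[5]=C('Y')+0=8+0=8
L[6]='X': occ=2, LF[6]=C('X')+2=1+2=3
L[7]='$': occ=0, LF[7]=C('$')+0=0+0=0
L[8]='x': occ=2, LF[8]=C('x')+2=12+2=14
L[9]='x': occ=3, LF[9]=C('x')+3=12+3=15
L[10]='X': occ=3, LF[10]=C('X')+3=1+3=4
L[11]='Y': occ=1, LF[11]=C('Y')+1=8+1=9
L[12]='X': occ=4, LF[12]=C('X')+4=1+4=5
L[13]='Y': occ=2, LF[13]=C('Y')+2=8+2=10
L[14]='y': occ=1, LF[14]=C('y')+1=17+1=18
L[15]='X': occ=5, LF[15]=C('X')+5=1+5=6
L[16]='X': occ=6, LF[16]=C('X')+6=1+6=7
L[17]='y': occ=2, LF[17]=C('y')+2=17+2=19
L[18]='Y': occ=3, LF[18]=C('Y')+3=8+3=11
L[19]='x': occ=4, LF[19]=C('x')+4=12+4=16

Answer: 12 13 17 1 2 8 3 0 14 15 4 9 5 10 18 6 7 19 11 16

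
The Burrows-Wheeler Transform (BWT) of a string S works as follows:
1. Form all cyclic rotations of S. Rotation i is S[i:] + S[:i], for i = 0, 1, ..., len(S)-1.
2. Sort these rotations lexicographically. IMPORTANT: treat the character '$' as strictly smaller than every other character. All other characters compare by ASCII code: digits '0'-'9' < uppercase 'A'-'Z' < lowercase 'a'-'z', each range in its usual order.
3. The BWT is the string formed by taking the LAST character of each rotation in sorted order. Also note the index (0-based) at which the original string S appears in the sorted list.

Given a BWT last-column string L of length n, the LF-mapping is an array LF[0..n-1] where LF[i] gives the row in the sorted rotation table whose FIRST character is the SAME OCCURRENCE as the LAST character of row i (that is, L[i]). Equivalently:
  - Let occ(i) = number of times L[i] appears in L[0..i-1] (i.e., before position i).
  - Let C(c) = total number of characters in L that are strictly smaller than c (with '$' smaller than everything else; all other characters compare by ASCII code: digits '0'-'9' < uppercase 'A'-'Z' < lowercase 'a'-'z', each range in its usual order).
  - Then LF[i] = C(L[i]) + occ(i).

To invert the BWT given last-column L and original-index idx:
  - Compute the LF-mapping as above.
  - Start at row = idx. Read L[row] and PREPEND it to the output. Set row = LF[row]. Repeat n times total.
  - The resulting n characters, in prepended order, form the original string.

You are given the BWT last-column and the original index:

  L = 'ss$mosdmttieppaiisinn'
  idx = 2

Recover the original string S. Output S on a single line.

Answer: disappointmentmissis$

Derivation:
LF mapping: 15 16 0 8 12 17 2 9 19 20 4 3 13 14 1 5 6 18 7 10 11
Walk LF starting at row 2, prepending L[row]:
  step 1: row=2, L[2]='$', prepend. Next row=LF[2]=0
  step 2: row=0, L[0]='s', prepend. Next row=LF[0]=15
  step 3: row=15, L[15]='i', prepend. Next row=LF[15]=5
  step 4: row=5, L[5]='s', prepend. Next row=LF[5]=17
  step 5: row=17, L[17]='s', prepend. Next row=LF[17]=18
  step 6: row=18, L[18]='i', prepend. Next row=LF[18]=7
  step 7: row=7, L[7]='m', prepend. Next row=LF[7]=9
  step 8: row=9, L[9]='t', prepend. Next row=LF[9]=20
  step 9: row=20, L[20]='n', prepend. Next row=LF[20]=11
  step 10: row=11, L[11]='e', prepend. Next row=LF[11]=3
  step 11: row=3, L[3]='m', prepend. Next row=LF[3]=8
  step 12: row=8, L[8]='t', prepend. Next row=LF[8]=19
  step 13: row=19, L[19]='n', prepend. Next row=LF[19]=10
  step 14: row=10, L[10]='i', prepend. Next row=LF[10]=4
  step 15: row=4, L[4]='o', prepend. Next row=LF[4]=12
  step 16: row=12, L[12]='p', prepend. Next row=LF[12]=13
  step 17: row=13, L[13]='p', prepend. Next row=LF[13]=14
  step 18: row=14, L[14]='a', prepend. Next row=LF[14]=1
  step 19: row=1, L[1]='s', prepend. Next row=LF[1]=16
  step 20: row=16, L[16]='i', prepend. Next row=LF[16]=6
  step 21: row=6, L[6]='d', prepend. Next row=LF[6]=2
Reversed output: disappointmentmissis$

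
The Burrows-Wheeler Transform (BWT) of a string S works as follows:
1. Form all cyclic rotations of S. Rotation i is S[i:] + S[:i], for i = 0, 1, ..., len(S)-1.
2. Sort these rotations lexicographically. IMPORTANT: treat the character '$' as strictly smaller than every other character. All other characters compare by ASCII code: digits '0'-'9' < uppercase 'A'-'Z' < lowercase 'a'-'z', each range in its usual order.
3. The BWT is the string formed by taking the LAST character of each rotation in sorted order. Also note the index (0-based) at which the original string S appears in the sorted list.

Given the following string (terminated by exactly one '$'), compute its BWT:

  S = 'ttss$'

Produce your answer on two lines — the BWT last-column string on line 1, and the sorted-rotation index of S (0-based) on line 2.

Answer: sstt$
4

Derivation:
All 5 rotations (rotation i = S[i:]+S[:i]):
  rot[0] = ttss$
  rot[1] = tss$t
  rot[2] = ss$tt
  rot[3] = s$tts
  rot[4] = $ttss
Sorted (with $ < everything):
  sorted[0] = $ttss  (last char: 's')
  sorted[1] = s$tts  (last char: 's')
  sorted[2] = ss$tt  (last char: 't')
  sorted[3] = tss$t  (last char: 't')
  sorted[4] = ttss$  (last char: '$')
Last column: sstt$
Original string S is at sorted index 4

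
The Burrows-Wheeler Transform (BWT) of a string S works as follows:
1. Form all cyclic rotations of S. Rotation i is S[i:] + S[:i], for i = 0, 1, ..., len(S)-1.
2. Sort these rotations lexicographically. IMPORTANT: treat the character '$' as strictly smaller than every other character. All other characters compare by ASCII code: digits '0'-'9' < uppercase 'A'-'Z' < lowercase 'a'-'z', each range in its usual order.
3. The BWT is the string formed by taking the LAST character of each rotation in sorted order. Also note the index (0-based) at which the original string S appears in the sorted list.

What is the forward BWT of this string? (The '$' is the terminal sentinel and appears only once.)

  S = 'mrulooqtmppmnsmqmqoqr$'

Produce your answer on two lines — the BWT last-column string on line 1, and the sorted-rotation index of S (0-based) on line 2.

All 22 rotations (rotation i = S[i:]+S[:i]):
  rot[0] = mrulooqtmppmnsmqmqoqr$
  rot[1] = rulooqtmppmnsmqmqoqr$m
  rot[2] = ulooqtmppmnsmqmqoqr$mr
  rot[3] = looqtmppmnsmqmqoqr$mru
  rot[4] = ooqtmppmnsmqmqoqr$mrul
  rot[5] = oqtmppmnsmqmqoqr$mrulo
  rot[6] = qtmppmnsmqmqoqr$mruloo
  rot[7] = tmppmnsmqmqoqr$mrulooq
  rot[8] = mppmnsmqmqoqr$mrulooqt
  rot[9] = ppmnsmqmqoqr$mrulooqtm
  rot[10] = pmnsmqmqoqr$mrulooqtmp
  rot[11] = mnsmqmqoqr$mrulooqtmpp
  rot[12] = nsmqmqoqr$mrulooqtmppm
  rot[13] = smqmqoqr$mrulooqtmppmn
  rot[14] = mqmqoqr$mrulooqtmppmns
  rot[15] = qmqoqr$mrulooqtmppmnsm
  rot[16] = mqoqr$mrulooqtmppmnsmq
  rot[17] = qoqr$mrulooqtmppmnsmqm
  rot[18] = oqr$mrulooqtmppmnsmqmq
  rot[19] = qr$mrulooqtmppmnsmqmqo
  rot[20] = r$mrulooqtmppmnsmqmqoq
  rot[21] = $mrulooqtmppmnsmqmqoqr
Sorted (with $ < everything):
  sorted[0] = $mrulooqtmppmnsmqmqoqr  (last char: 'r')
  sorted[1] = looqtmppmnsmqmqoqr$mru  (last char: 'u')
  sorted[2] = mnsmqmqoqr$mrulooqtmpp  (last char: 'p')
  sorted[3] = mppmnsmqmqoqr$mrulooqt  (last char: 't')
  sorted[4] = mqmqoqr$mrulooqtmppmns  (last char: 's')
  sorted[5] = mqoqr$mrulooqtmppmnsmq  (last char: 'q')
  sorted[6] = mrulooqtmppmnsmqmqoqr$  (last char: '$')
  sorted[7] = nsmqmqoqr$mrulooqtmppm  (last char: 'm')
  sorted[8] = ooqtmppmnsmqmqoqr$mrul  (last char: 'l')
  sorted[9] = oqr$mrulooqtmppmnsmqmq  (last char: 'q')
  sorted[10] = oqtmppmnsmqmqoqr$mrulo  (last char: 'o')
  sorted[11] = pmnsmqmqoqr$mrulooqtmp  (last char: 'p')
  sorted[12] = ppmnsmqmqoqr$mrulooqtm  (last char: 'm')
  sorted[13] = qmqoqr$mrulooqtmppmnsm  (last char: 'm')
  sorted[14] = qoqr$mrulooqtmppmnsmqm  (last char: 'm')
  sorted[15] = qr$mrulooqtmppmnsmqmqo  (last char: 'o')
  sorted[16] = qtmppmnsmqmqoqr$mruloo  (last char: 'o')
  sorted[17] = r$mrulooqtmppmnsmqmqoq  (last char: 'q')
  sorted[18] = rulooqtmppmnsmqmqoqr$m  (last char: 'm')
  sorted[19] = smqmqoqr$mrulooqtmppmn  (last char: 'n')
  sorted[20] = tmppmnsmqmqoqr$mrulooq  (last char: 'q')
  sorted[21] = ulooqtmppmnsmqmqoqr$mr  (last char: 'r')
Last column: ruptsq$mlqopmmmooqmnqr
Original string S is at sorted index 6

Answer: ruptsq$mlqopmmmooqmnqr
6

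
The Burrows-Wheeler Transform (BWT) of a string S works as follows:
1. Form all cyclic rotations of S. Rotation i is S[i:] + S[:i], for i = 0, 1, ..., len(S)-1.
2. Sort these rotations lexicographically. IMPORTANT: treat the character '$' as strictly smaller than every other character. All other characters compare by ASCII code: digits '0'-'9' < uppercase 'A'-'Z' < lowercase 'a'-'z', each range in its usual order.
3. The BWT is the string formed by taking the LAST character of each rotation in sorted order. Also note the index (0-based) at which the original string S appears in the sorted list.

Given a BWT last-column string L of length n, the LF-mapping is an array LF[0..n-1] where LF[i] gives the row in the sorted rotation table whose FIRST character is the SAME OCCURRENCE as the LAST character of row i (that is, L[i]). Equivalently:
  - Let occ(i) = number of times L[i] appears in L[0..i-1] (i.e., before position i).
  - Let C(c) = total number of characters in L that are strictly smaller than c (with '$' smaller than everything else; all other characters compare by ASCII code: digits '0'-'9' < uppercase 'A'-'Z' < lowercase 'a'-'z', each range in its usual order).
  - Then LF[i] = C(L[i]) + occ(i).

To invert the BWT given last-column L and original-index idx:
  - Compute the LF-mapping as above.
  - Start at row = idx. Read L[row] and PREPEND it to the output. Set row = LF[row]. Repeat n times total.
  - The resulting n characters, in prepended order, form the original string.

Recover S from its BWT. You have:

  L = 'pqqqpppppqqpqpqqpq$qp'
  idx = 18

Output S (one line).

Answer: qqpqqqqpqqppppqpppqp$

Derivation:
LF mapping: 1 11 12 13 2 3 4 5 6 14 15 7 16 8 17 18 9 19 0 20 10
Walk LF starting at row 18, prepending L[row]:
  step 1: row=18, L[18]='$', prepend. Next row=LF[18]=0
  step 2: row=0, L[0]='p', prepend. Next row=LF[0]=1
  step 3: row=1, L[1]='q', prepend. Next row=LF[1]=11
  step 4: row=11, L[11]='p', prepend. Next row=LF[11]=7
  step 5: row=7, L[7]='p', prepend. Next row=LF[7]=5
  step 6: row=5, L[5]='p', prepend. Next row=LF[5]=3
  step 7: row=3, L[3]='q', prepend. Next row=LF[3]=13
  step 8: row=13, L[13]='p', prepend. Next row=LF[13]=8
  step 9: row=8, L[8]='p', prepend. Next row=LF[8]=6
  step 10: row=6, L[6]='p', prepend. Next row=LF[6]=4
  step 11: row=4, L[4]='p', prepend. Next row=LF[4]=2
  step 12: row=2, L[2]='q', prepend. Next row=LF[2]=12
  step 13: row=12, L[12]='q', prepend. Next row=LF[12]=16
  step 14: row=16, L[16]='p', prepend. Next row=LF[16]=9
  step 15: row=9, L[9]='q', prepend. Next row=LF[9]=14
  step 16: row=14, L[14]='q', prepend. Next row=LF[14]=17
  step 17: row=17, L[17]='q', prepend. Next row=LF[17]=19
  step 18: row=19, L[19]='q', prepend. Next row=LF[19]=20
  step 19: row=20, L[20]='p', prepend. Next row=LF[20]=10
  step 20: row=10, L[10]='q', prepend. Next row=LF[10]=15
  step 21: row=15, L[15]='q', prepend. Next row=LF[15]=18
Reversed output: qqpqqqqpqqppppqpppqp$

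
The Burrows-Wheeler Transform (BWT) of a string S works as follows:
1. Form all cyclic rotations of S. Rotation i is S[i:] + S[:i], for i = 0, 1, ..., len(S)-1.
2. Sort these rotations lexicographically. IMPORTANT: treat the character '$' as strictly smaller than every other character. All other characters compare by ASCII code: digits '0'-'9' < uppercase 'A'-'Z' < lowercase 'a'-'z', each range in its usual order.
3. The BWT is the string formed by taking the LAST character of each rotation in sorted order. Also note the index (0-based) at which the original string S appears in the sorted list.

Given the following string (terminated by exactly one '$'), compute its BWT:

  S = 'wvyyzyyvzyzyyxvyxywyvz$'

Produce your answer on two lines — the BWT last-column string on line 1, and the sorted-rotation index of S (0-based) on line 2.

All 23 rotations (rotation i = S[i:]+S[:i]):
  rot[0] = wvyyzyyvzyzyyxvyxywyvz$
  rot[1] = vyyzyyvzyzyyxvyxywyvz$w
  rot[2] = yyzyyvzyzyyxvyxywyvz$wv
  rot[3] = yzyyvzyzyyxvyxywyvz$wvy
  rot[4] = zyyvzyzyyxvyxywyvz$wvyy
  rot[5] = yyvzyzyyxvyxywyvz$wvyyz
  rot[6] = yvzyzyyxvyxywyvz$wvyyzy
  rot[7] = vzyzyyxvyxywyvz$wvyyzyy
  rot[8] = zyzyyxvyxywyvz$wvyyzyyv
  rot[9] = yzyyxvyxywyvz$wvyyzyyvz
  rot[10] = zyyxvyxywyvz$wvyyzyyvzy
  rot[11] = yyxvyxywyvz$wvyyzyyvzyz
  rot[12] = yxvyxywyvz$wvyyzyyvzyzy
  rot[13] = xvyxywyvz$wvyyzyyvzyzyy
  rot[14] = vyxywyvz$wvyyzyyvzyzyyx
  rot[15] = yxywyvz$wvyyzyyvzyzyyxv
  rot[16] = xywyvz$wvyyzyyvzyzyyxvy
  rot[17] = ywyvz$wvyyzyyvzyzyyxvyx
  rot[18] = wyvz$wvyyzyyvzyzyyxvyxy
  rot[19] = yvz$wvyyzyyvzyzyyxvyxyw
  rot[20] = vz$wvyyzyyvzyzyyxvyxywy
  rot[21] = z$wvyyzyyvzyzyyxvyxywyv
  rot[22] = $wvyyzyyvzyzyyxvyxywyvz
Sorted (with $ < everything):
  sorted[0] = $wvyyzyyvzyzyyxvyxywyvz  (last char: 'z')
  sorted[1] = vyxywyvz$wvyyzyyvzyzyyx  (last char: 'x')
  sorted[2] = vyyzyyvzyzyyxvyxywyvz$w  (last char: 'w')
  sorted[3] = vz$wvyyzyyvzyzyyxvyxywy  (last char: 'y')
  sorted[4] = vzyzyyxvyxywyvz$wvyyzyy  (last char: 'y')
  sorted[5] = wvyyzyyvzyzyyxvyxywyvz$  (last char: '$')
  sorted[6] = wyvz$wvyyzyyvzyzyyxvyxy  (last char: 'y')
  sorted[7] = xvyxywyvz$wvyyzyyvzyzyy  (last char: 'y')
  sorted[8] = xywyvz$wvyyzyyvzyzyyxvy  (last char: 'y')
  sorted[9] = yvz$wvyyzyyvzyzyyxvyxyw  (last char: 'w')
  sorted[10] = yvzyzyyxvyxywyvz$wvyyzy  (last char: 'y')
  sorted[11] = ywyvz$wvyyzyyvzyzyyxvyx  (last char: 'x')
  sorted[12] = yxvyxywyvz$wvyyzyyvzyzy  (last char: 'y')
  sorted[13] = yxywyvz$wvyyzyyvzyzyyxv  (last char: 'v')
  sorted[14] = yyvzyzyyxvyxywyvz$wvyyz  (last char: 'z')
  sorted[15] = yyxvyxywyvz$wvyyzyyvzyz  (last char: 'z')
  sorted[16] = yyzyyvzyzyyxvyxywyvz$wv  (last char: 'v')
  sorted[17] = yzyyvzyzyyxvyxywyvz$wvy  (last char: 'y')
  sorted[18] = yzyyxvyxywyvz$wvyyzyyvz  (last char: 'z')
  sorted[19] = z$wvyyzyyvzyzyyxvyxywyv  (last char: 'v')
  sorted[20] = zyyvzyzyyxvyxywyvz$wvyy  (last char: 'y')
  sorted[21] = zyyxvyxywyvz$wvyyzyyvzy  (last char: 'y')
  sorted[22] = zyzyyxvyxywyvz$wvyyzyyv  (last char: 'v')
Last column: zxwyy$yyywyxyvzzvyzvyyv
Original string S is at sorted index 5

Answer: zxwyy$yyywyxyvzzvyzvyyv
5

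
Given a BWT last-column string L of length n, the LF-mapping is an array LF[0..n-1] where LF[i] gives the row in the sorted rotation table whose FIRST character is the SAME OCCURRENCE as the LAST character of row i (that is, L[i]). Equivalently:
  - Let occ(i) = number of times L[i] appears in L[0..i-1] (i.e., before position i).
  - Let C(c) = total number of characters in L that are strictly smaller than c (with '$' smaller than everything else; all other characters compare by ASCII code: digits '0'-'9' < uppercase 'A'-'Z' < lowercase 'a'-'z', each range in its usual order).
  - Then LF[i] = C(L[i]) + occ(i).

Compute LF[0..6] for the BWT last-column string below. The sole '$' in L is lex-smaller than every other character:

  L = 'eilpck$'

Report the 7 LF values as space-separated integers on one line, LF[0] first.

Answer: 2 3 5 6 1 4 0

Derivation:
Char counts: '$':1, 'c':1, 'e':1, 'i':1, 'k':1, 'l':1, 'p':1
C (first-col start): C('$')=0, C('c')=1, C('e')=2, C('i')=3, C('k')=4, C('l')=5, C('p')=6
L[0]='e': occ=0, LF[0]=C('e')+0=2+0=2
L[1]='i': occ=0, LF[1]=C('i')+0=3+0=3
L[2]='l': occ=0, LF[2]=C('l')+0=5+0=5
L[3]='p': occ=0, LF[3]=C('p')+0=6+0=6
L[4]='c': occ=0, LF[4]=C('c')+0=1+0=1
L[5]='k': occ=0, LF[5]=C('k')+0=4+0=4
L[6]='$': occ=0, LF[6]=C('$')+0=0+0=0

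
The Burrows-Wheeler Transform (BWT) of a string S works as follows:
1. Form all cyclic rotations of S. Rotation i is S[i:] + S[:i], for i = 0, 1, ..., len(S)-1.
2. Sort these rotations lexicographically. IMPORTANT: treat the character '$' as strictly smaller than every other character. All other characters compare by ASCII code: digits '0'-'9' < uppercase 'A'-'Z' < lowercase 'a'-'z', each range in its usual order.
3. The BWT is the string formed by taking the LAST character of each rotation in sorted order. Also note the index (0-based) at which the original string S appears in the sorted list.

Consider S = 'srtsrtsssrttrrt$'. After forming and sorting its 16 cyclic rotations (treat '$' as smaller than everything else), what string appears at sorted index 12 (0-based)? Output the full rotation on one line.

All 16 rotations (rotation i = S[i:]+S[:i]):
  rot[0] = srtsrtsssrttrrt$
  rot[1] = rtsrtsssrttrrt$s
  rot[2] = tsrtsssrttrrt$sr
  rot[3] = srtsssrttrrt$srt
  rot[4] = rtsssrttrrt$srts
  rot[5] = tsssrttrrt$srtsr
  rot[6] = sssrttrrt$srtsrt
  rot[7] = ssrttrrt$srtsrts
  rot[8] = srttrrt$srtsrtss
  rot[9] = rttrrt$srtsrtsss
  rot[10] = ttrrt$srtsrtsssr
  rot[11] = trrt$srtsrtsssrt
  rot[12] = rrt$srtsrtsssrtt
  rot[13] = rt$srtsrtsssrttr
  rot[14] = t$srtsrtsssrttrr
  rot[15] = $srtsrtsssrttrrt
Sorted (with $ < everything):
  sorted[0] = $srtsrtsssrttrrt
  sorted[1] = rrt$srtsrtsssrtt
  sorted[2] = rt$srtsrtsssrttr
  sorted[3] = rtsrtsssrttrrt$s
  sorted[4] = rtsssrttrrt$srts
  sorted[5] = rttrrt$srtsrtsss
  sorted[6] = srtsrtsssrttrrt$
  sorted[7] = srtsssrttrrt$srt
  sorted[8] = srttrrt$srtsrtss
  sorted[9] = ssrttrrt$srtsrts
  sorted[10] = sssrttrrt$srtsrt
  sorted[11] = t$srtsrtsssrttrr
  sorted[12] = trrt$srtsrtsssrt
  sorted[13] = tsrtsssrttrrt$sr
  sorted[14] = tsssrttrrt$srtsr
  sorted[15] = ttrrt$srtsrtsssr
sorted[12] = trrt$srtsrtsssrt

Answer: trrt$srtsrtsssrt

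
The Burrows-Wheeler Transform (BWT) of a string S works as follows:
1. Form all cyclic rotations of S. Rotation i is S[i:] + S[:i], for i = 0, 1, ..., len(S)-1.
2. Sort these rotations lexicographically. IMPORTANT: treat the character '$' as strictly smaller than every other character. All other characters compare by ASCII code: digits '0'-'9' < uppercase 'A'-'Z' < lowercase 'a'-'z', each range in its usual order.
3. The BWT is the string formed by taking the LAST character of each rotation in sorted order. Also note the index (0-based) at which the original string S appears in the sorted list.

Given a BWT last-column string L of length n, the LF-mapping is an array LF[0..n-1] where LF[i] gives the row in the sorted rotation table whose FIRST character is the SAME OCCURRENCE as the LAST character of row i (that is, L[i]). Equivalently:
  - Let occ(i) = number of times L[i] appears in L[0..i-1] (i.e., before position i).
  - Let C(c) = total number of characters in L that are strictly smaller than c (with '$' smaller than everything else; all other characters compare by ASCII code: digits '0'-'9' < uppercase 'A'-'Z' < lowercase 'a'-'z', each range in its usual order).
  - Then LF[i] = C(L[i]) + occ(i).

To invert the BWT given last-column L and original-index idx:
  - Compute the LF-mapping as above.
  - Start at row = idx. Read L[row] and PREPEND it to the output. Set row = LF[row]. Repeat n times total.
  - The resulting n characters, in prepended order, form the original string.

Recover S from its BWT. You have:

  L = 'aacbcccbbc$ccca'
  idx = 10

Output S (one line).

LF mapping: 1 2 7 4 8 9 10 5 6 11 0 12 13 14 3
Walk LF starting at row 10, prepending L[row]:
  step 1: row=10, L[10]='$', prepend. Next row=LF[10]=0
  step 2: row=0, L[0]='a', prepend. Next row=LF[0]=1
  step 3: row=1, L[1]='a', prepend. Next row=LF[1]=2
  step 4: row=2, L[2]='c', prepend. Next row=LF[2]=7
  step 5: row=7, L[7]='b', prepend. Next row=LF[7]=5
  step 6: row=5, L[5]='c', prepend. Next row=LF[5]=9
  step 7: row=9, L[9]='c', prepend. Next row=LF[9]=11
  step 8: row=11, L[11]='c', prepend. Next row=LF[11]=12
  step 9: row=12, L[12]='c', prepend. Next row=LF[12]=13
  step 10: row=13, L[13]='c', prepend. Next row=LF[13]=14
  step 11: row=14, L[14]='a', prepend. Next row=LF[14]=3
  step 12: row=3, L[3]='b', prepend. Next row=LF[3]=4
  step 13: row=4, L[4]='c', prepend. Next row=LF[4]=8
  step 14: row=8, L[8]='b', prepend. Next row=LF[8]=6
  step 15: row=6, L[6]='c', prepend. Next row=LF[6]=10
Reversed output: cbcbacccccbcaa$

Answer: cbcbacccccbcaa$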